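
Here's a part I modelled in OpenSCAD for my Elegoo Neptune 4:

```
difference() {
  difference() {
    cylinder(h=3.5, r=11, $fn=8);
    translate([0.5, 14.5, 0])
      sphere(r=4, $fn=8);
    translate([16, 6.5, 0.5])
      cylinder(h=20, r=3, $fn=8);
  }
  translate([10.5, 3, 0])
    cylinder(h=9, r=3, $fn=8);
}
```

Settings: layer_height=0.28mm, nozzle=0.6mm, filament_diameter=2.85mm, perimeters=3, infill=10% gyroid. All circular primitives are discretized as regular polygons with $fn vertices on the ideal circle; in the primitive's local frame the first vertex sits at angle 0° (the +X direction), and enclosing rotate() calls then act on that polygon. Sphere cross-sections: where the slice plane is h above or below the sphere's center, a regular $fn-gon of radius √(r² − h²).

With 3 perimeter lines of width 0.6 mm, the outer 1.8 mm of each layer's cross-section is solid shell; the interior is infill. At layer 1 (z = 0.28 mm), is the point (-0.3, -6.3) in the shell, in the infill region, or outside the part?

infill

At z = 0.28 mm: the r=11 cylinder contributes a regular 8-gon of circumradius 11; the r=4 sphere at (0.5, 14.5) slices to a regular 8-gon of circumradius 3.990 (√(r²−h²) with h=0.28 from center); the cylinder at (16, 6.5) does not reach this height (z outside [0.5, 20.5]); Subtracting the remaining from the first: starting from the r=11 cylinder, the r=4 sphere at (0.5, 14.5) partially overlaps it — only the 0.24 mm² overlap (of its 45.03 mm²) is removed, clipping the outline — 1 connected region; the r=3 cylinder at (10.5, 3) contributes a regular 8-gon of circumradius 3; Subtracting the remaining from the first: starting from the result so far, the r=3 cylinder at (10.5, 3) partially overlaps it — only the 8.92 mm² overlap (of its 25.46 mm²) is removed, clipping the outline — 1 connected region. Overall, the cross-section is a single solid region. The nearest boundary edge runs (-0.00, -11.00)→(-7.78, -7.78); distance from the point to it = 4.23 mm. The point is inside the cross-section and 4.23 mm from the nearest boundary — more than the 1.8 mm shell width (3 × 0.6), so it's in the infill interior.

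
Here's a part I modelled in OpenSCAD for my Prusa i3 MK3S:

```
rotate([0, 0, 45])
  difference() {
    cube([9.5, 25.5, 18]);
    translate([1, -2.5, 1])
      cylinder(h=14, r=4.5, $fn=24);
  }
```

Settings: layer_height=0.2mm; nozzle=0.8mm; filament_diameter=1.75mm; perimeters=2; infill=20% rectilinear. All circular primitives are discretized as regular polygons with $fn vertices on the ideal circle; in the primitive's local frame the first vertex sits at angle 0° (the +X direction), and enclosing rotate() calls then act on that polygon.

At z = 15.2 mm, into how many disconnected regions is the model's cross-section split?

At z = 15.2 mm: the 9.5×25.5 cube contributes its full rectangle; the cylinder at (1, -2.5) is not intersected at this z (z outside [1, 15]); Subtracting the remaining from the first: none of the subtracted shapes is present at this height, so the 9.5×25.5 cube is unchanged — 1 connected region; (rotated 45° about Z; rotation is an isometry so areas/perimeters/island counts are preserved). The result has 1 disconnected region.

1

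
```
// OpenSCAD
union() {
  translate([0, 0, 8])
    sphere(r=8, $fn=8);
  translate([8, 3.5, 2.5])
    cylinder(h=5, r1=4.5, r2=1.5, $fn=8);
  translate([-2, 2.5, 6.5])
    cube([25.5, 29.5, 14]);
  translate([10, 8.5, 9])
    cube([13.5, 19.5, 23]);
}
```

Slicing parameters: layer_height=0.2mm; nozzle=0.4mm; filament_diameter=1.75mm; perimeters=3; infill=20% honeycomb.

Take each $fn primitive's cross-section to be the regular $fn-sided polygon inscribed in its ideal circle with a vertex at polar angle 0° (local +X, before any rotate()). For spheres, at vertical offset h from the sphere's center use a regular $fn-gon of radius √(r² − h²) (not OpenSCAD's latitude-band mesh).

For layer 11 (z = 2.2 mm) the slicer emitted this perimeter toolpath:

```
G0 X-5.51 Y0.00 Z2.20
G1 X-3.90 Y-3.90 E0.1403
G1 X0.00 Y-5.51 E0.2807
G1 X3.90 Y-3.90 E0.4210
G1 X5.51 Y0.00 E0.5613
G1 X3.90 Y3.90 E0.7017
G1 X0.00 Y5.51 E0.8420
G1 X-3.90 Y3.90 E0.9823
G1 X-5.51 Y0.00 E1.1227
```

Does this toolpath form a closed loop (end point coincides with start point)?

Start point (G0): (-5.51, 0.00). End point (last G1): the path returns to the start — closed.

yes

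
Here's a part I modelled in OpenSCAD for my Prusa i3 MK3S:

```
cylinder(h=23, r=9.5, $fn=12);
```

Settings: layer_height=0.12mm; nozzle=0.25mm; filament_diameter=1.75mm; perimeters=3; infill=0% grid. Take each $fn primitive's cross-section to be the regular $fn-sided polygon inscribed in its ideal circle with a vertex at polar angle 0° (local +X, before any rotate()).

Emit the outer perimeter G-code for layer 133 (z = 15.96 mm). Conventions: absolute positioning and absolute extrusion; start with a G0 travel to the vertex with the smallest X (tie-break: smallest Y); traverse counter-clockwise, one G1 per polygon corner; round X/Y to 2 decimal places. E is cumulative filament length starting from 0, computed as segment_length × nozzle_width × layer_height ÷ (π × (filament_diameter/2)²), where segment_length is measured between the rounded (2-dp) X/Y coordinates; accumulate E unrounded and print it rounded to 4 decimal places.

G0 X-9.50 Y0.00 Z15.96
G1 X-8.23 Y-4.75 E0.0613
G1 X-4.75 Y-8.23 E0.1227
G1 X0.00 Y-9.50 E0.1840
G1 X4.75 Y-8.23 E0.2454
G1 X8.23 Y-4.75 E0.3067
G1 X9.50 Y0.00 E0.3681
G1 X8.23 Y4.75 E0.4294
G1 X4.75 Y8.23 E0.4908
G1 X0.00 Y9.50 E0.5521
G1 X-4.75 Y8.23 E0.6134
G1 X-8.23 Y4.75 E0.6748
G1 X-9.50 Y0.00 E0.7361

At z = 15.96 mm: the cylinder: section is a regular 12-gon, circumradius r=9.5. The outline is a single polygon with 12 vertices. Extrusion per mm of travel: 0.25 × 0.12 / (π × 0.875²) = 0.012473. Accumulating E over each segment gives final E = 0.7361.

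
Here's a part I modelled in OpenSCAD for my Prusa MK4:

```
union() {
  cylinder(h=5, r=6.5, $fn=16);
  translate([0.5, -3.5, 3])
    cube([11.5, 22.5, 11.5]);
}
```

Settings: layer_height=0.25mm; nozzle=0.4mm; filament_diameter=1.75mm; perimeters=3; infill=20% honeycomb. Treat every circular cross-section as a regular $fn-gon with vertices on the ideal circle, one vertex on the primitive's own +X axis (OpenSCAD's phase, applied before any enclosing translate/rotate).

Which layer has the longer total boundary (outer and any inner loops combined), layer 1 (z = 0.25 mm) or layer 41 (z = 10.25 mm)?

Layer 1 (z = 0.25): the r=6.5 cylinder contributes a regular 16-gon of circumradius 6.5 (perimeter = 2·16·6.500·sin(180°/16) = 40.58 mm); the cube at (0.5, -3.5) does not reach this height (z outside [3, 14.5]); Combining (union): only the r=6.5 cylinder is present, so the union is just that shape — boundary = 40.58 mm. So its perimeter = 40.58 mm. Layer 41 (z = 10.25): the cylinder is absent (z outside [0, 5]); the cube at (0.5, -3.5) (footprint 11.5×22.5) is included at this height (perimeter 68.00 mm); Merging all regions: only the 11.5×22.5 cube at (0.5, -3.5) is present, so the union is just that shape — boundary = 68.00 mm. So its perimeter = 68.00 mm. Layer 41 is larger (68.00 vs 40.58 mm).

layer 41 (z = 10.25 mm)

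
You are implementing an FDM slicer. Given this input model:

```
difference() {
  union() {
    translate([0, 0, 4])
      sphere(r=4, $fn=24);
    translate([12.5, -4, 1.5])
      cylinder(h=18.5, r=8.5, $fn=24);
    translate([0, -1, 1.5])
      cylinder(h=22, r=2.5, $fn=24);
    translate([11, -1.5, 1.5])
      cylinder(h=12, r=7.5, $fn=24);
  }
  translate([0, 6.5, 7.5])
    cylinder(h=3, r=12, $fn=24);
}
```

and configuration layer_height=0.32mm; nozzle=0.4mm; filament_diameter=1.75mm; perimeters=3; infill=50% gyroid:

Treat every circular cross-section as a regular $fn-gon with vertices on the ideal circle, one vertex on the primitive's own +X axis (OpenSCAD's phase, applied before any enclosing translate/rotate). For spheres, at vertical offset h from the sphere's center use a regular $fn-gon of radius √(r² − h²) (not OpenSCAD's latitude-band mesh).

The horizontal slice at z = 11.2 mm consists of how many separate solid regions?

2

At z = 11.2 mm: the sphere is absent (|z−center|=7.200 > r=4); the r=8.5 cylinder at (12.5, -4) contributes a regular 24-gon of circumradius 8.5; the cylinder at (0, -1): section is a regular 24-gon, circumradius r=2.5; the r=7.5 cylinder at (11, -1.5) gives a regular 24-gon of circumradius 7.5 (constant along its height); Combining (union): the regions partially overlap (shared area 150.65 mm²), so overlapping operands fuse into one piece — 2 connected regions; the cylinder at (0, 6.5) does not reach this height (z outside [7.5, 10.5]); Taking the first minus the rest: none of the subtracted shapes is present at this height, so that combined region is unchanged — 2 connected regions. The result has 2 disconnected regions.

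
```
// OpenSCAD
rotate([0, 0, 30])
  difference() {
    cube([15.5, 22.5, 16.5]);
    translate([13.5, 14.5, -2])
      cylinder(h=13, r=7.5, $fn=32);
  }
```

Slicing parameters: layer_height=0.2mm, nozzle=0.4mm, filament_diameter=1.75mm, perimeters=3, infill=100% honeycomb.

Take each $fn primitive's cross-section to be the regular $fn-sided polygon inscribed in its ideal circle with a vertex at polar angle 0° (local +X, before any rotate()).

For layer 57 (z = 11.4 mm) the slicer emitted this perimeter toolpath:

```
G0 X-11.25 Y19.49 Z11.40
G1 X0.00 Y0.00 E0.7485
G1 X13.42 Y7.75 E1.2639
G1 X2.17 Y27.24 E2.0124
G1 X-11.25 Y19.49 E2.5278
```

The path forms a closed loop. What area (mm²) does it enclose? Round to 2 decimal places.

348.74 mm²

Apply the shoelace formula to the sequence of (X, Y) vertices; enclosed area = 348.74 mm².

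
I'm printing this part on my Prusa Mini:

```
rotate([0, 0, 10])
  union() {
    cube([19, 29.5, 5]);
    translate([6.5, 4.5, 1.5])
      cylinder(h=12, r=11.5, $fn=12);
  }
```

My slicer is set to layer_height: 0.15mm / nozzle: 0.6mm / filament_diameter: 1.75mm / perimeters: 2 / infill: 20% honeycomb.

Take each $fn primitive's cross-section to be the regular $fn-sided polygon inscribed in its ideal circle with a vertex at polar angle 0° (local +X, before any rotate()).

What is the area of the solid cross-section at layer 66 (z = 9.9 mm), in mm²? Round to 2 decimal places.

396.75 mm²

At z = 9.9 mm: the cube is absent (z outside [0, 5]); the r=11.5 cylinder at (6.5, 4.5) gives a regular 12-gon of circumradius 11.5 (constant along its height) (area = (12/2)·11.500²·sin(360°/12) = 396.75 mm²); Merging all regions: only the r=11.5 cylinder at (6.5, 4.5) is present, so the union is just that shape — area = 396.75 mm²; (rotated 10° about Z; rotation is an isometry so areas/perimeters/island counts are preserved). Overall, the cross-section is a single solid region. Net area = 396.75 mm².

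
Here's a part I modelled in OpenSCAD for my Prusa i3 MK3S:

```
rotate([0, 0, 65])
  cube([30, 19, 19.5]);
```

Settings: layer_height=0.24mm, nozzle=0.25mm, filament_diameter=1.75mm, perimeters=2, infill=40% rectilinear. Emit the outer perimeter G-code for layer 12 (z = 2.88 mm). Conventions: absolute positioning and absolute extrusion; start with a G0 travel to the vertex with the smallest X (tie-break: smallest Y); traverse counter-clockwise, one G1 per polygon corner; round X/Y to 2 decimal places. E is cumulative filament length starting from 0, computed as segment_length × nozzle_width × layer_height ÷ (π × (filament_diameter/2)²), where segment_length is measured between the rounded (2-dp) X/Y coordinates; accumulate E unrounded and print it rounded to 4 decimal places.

G0 X-17.22 Y8.03 Z2.88
G1 X0.00 Y0.00 E0.4740
G1 X12.68 Y27.19 E1.2223
G1 X-4.54 Y35.22 E1.6963
G1 X-17.22 Y8.03 E2.4447

At z = 2.88 mm: the cube (footprint 30×19) is included at this height; (whole slice rotated 65° about Z — lengths, areas and connectivity unchanged). The outline is a single polygon with 4 vertices. Extrusion per mm of travel: 0.25 × 0.24 / (π × 0.875²) = 0.024945. Accumulating E over each segment gives final E = 2.4447.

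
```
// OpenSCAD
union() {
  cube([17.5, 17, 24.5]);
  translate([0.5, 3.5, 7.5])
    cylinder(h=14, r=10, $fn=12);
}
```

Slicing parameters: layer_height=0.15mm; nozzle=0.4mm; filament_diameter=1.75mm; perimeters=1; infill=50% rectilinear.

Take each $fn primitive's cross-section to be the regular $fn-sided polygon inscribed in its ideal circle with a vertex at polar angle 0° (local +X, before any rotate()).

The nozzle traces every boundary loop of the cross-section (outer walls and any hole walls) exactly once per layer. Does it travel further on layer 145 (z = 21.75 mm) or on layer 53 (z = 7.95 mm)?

Layer 145 (z = 21.75): the cube (footprint 17.5×17) is included at this height (perimeter 69.00 mm); the cylinder at (0.5, 3.5) does not reach this height (z outside [7.5, 21.5]); Merging all regions: only the 17.5×17 cube is present, so the union is just that shape — boundary = 69.00 mm. So its perimeter = 69.00 mm. Layer 53 (z = 7.95): the 17.5×17 cube contributes its full rectangle (perimeter 69.00 mm); the r=10 cylinder at (0.5, 3.5) contributes a regular 12-gon of circumradius 10 (perimeter = 2·12·10.000·sin(180°/12) = 62.12 mm); Taking the union: the regions partially overlap (shared area 115.08 mm²), so the edge portions inside another operand are dropped and the merged outline is re-measured after clipping — boundary = 88.52 mm. So its perimeter = 88.52 mm. Layer 53 is larger (88.52 vs 69.00 mm).

layer 53 (z = 7.95 mm)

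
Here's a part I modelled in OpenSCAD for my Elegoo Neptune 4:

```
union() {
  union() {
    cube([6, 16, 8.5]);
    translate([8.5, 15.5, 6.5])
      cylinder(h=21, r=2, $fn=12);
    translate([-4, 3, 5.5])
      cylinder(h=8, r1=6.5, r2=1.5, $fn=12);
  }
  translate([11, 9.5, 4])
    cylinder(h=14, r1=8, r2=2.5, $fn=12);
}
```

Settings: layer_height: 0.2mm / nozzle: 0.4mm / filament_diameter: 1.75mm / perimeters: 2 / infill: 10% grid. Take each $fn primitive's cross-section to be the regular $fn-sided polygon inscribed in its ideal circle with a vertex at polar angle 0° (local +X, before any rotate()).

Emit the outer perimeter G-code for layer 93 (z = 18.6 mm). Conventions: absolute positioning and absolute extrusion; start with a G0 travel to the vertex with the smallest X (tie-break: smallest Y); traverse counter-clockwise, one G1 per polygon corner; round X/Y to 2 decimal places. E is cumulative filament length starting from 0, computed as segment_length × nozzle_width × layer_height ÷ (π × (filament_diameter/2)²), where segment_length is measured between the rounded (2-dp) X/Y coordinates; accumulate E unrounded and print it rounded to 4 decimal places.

G0 X6.50 Y15.50 Z18.60
G1 X6.77 Y14.50 E0.0345
G1 X7.50 Y13.77 E0.0688
G1 X8.50 Y13.50 E0.1032
G1 X9.50 Y13.77 E0.1377
G1 X10.23 Y14.50 E0.1720
G1 X10.50 Y15.50 E0.2065
G1 X10.23 Y16.50 E0.2409
G1 X9.50 Y17.23 E0.2753
G1 X8.50 Y17.50 E0.3097
G1 X7.50 Y17.23 E0.3442
G1 X6.77 Y16.50 E0.3785
G1 X6.50 Y15.50 E0.4130

At z = 18.6 mm: the cube does not reach this height (z outside [0, 8.5]); the r=2 cylinder at (8.5, 15.5) contributes a regular 12-gon of circumradius 2; the cone at (-4, 3) does not reach this height (z outside [5.5, 13.5]); Merging all regions: only the r=2 cylinder at (8.5, 15.5) is present, so the union is just that shape — 1 connected region; the cone at (11, 9.5) is not intersected at this z (z outside [4, 18]); Combining (union): only the result so far is present, so the union is just that shape — 1 connected region. The outline is a single polygon with 12 vertices. Extrusion per mm of travel: 0.4 × 0.2 / (π × 0.875²) = 0.033260. Accumulating E over each segment gives final E = 0.4130.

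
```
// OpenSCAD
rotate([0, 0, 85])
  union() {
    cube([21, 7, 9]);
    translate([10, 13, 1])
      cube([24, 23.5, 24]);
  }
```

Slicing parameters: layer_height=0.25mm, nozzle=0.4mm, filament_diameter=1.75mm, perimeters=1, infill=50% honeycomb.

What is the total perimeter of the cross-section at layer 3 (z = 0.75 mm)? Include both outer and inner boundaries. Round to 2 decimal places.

At z = 0.75 mm: the 21×7 cube contributes its full rectangle (perimeter 56.00 mm); the cube at (10, 13) is absent (z outside [1, 25]); Combining (union): only the 21×7 cube is present, so the union is just that shape — boundary = 56.00 mm; (whole slice rotated 85° about Z — lengths, areas and connectivity unchanged). Overall, the cross-section is a single solid region. Total boundary length (outer) = 56.00 mm.

56.00 mm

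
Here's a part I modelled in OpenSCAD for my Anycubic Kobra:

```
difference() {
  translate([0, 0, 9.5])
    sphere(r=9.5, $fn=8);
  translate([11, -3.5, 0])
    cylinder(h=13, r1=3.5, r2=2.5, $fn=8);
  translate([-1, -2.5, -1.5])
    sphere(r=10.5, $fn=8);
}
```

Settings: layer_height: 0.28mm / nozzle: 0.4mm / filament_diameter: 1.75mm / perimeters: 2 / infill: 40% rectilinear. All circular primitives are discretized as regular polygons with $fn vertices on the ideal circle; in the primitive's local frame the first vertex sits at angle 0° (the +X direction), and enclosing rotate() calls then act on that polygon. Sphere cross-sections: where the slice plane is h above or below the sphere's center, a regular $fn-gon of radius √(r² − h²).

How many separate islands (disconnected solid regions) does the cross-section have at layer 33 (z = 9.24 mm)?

At z = 9.24 mm: the r=9.5 sphere slices to a regular 8-gon of circumradius 9.496 (√(r²−h²) with h=0.26 from center); the cone at (11, -3.5) (r1=3.5→r2=2.5) has section circumradius 2.789 here — a regular 8-gon; the sphere at (-1, -2.5) does not reach this height (|z−center|=10.740 > r=10.5); After the difference (first − rest): starting from the r=9.5 sphere, the cone at (11, -3.5) misses the remaining region (no effect) — 1 connected region. Overall, the cross-section is a single solid region. Island count = 1.

1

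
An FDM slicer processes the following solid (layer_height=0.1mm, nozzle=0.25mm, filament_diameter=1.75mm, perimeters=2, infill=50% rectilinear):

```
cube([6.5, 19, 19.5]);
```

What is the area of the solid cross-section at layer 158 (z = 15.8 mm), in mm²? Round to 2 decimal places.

At z = 15.8 mm: the cube (footprint 6.5×19) is included at this height (area 123.50 mm²). Overall, the cross-section is a single solid region. Net area = 123.50 mm².

123.50 mm²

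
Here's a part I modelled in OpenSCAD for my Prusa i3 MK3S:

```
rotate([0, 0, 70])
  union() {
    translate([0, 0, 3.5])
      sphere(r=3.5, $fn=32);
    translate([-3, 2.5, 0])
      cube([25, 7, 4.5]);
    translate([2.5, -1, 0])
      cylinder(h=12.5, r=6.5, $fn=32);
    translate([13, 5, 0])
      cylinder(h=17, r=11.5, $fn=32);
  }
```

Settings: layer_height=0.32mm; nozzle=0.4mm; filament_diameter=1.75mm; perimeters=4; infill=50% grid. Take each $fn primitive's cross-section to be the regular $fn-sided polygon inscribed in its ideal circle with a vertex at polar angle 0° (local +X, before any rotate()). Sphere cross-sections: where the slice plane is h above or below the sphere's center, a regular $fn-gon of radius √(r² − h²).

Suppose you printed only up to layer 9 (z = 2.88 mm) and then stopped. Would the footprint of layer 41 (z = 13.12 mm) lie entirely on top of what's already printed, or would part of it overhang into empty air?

Compare the two slices. At z = 2.88: the r=3.5 sphere slices to a regular 32-gon of circumradius 3.445 (√(r²−h²) with h=0.62 from center) (area = (32/2)·3.445²·sin(360°/32) = 37.04 mm²); the 25×7 cube at (-3, 2.5) contributes its full rectangle (area 175.00 mm²); the r=6.5 cylinder at (2.5, -1) contributes a regular 32-gon of circumradius 6.5 (area = (32/2)·6.500²·sin(360°/32) = 131.88 mm²); the r=11.5 cylinder at (13, 5) contributes a regular 32-gon of circumradius 11.5 (area = (32/2)·11.500²·sin(360°/32) = 412.81 mm²); Combining (union): the regions partially overlap — summed areas 756.73 mm² minus the doubly-counted overlap 237.77 mm² gives 518.96 mm² — area = 518.96 mm²; (rotated 70° about Z; rotation is an isometry so areas/perimeters/island counts are preserved). At z = 13.12: the sphere is not intersected at this z (|z−center|=9.620 > r=3.5); the cube at (-3, 2.5) is absent (z outside [0, 4.5]); the cylinder at (2.5, -1) does not reach this height (z outside [0, 12.5]); the r=11.5 cylinder at (13, 5) contributes a regular 32-gon of circumradius 11.5 (area = (32/2)·11.500²·sin(360°/32) = 412.81 mm²); Taking the union: only the r=11.5 cylinder at (13, 5) is present, so the union is just that shape — area = 412.81 mm²; (whole slice rotated 70° about Z — lengths, areas and connectivity unchanged). Checking containment: the cross-section at z = 13.12 is a subset of the cross-section at z = 2.88.

entirely on top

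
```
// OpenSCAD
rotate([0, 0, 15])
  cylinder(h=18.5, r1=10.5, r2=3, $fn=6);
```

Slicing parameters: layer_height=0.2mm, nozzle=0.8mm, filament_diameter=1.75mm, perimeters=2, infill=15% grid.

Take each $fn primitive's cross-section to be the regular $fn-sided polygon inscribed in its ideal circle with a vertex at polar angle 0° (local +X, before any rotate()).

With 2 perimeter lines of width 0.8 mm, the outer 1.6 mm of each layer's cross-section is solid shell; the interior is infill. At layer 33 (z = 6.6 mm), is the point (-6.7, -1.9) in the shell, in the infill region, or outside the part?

shell

At z = 6.6 mm: the cone contributes a regular 6-gon of circumradius 7.824 (interpolated between r1=10.5 and r2=3 at t=0.357); (whole slice rotated 15° about Z — lengths, areas and connectivity unchanged). Overall, the cross-section is a single solid region. Undo the 15° rotation: the query point maps to (-6.963, -0.101) in the un-rotated model frame. The nearest boundary edge runs (-7.82, 0.00)→(-3.91, -6.78); distance from the point to it = 0.69 mm. The point is inside the cross-section, 0.69 mm from the nearest boundary — within the 1.6 mm shell band (2 × 0.8).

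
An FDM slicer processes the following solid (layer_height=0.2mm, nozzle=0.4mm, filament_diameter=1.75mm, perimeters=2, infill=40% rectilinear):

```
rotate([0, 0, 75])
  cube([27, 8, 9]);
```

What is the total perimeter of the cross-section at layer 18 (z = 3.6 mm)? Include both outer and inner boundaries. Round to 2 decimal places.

At z = 3.6 mm: the 27×8 cube contributes its full rectangle (perimeter 70.00 mm); (whole slice rotated 75° about Z — lengths, areas and connectivity unchanged). Overall, the cross-section is a single solid region. Total boundary length (outer) = 70.00 mm.

70.00 mm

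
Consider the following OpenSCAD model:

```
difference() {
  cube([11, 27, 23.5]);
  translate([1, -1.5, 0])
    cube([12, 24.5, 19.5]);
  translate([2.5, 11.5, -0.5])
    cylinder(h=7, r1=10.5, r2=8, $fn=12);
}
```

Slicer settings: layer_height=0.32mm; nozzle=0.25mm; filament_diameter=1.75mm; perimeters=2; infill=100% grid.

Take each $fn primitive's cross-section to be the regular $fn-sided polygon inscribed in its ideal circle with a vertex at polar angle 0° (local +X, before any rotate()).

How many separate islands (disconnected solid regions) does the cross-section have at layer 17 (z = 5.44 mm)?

2

At z = 5.44 mm: the cube (footprint 11×27) is included at this height; the 12×24.5 cube at (1, -1.5) contributes its full rectangle; the cone at (2.5, 11.5): at t=0.849 of its height the radius interpolates to r₁+(r₂−r₁)t = 8.379, giving a regular 12-gon of that circumradius; After the difference (first − rest): starting from the 11×27 cube, the 12×24.5 cube at (1, -1.5) partially overlaps it — only the 230.00 mm² overlap (of its 294.00 mm²) is removed, clipping the outline; the cone at (2.5, 11.5) partially overlaps it — only the 15.69 mm² overlap (of its 210.60 mm²) is removed, clipping the outline — 2 connected regions. Overall, the cross-section has 2 separate islands. Island count = 2.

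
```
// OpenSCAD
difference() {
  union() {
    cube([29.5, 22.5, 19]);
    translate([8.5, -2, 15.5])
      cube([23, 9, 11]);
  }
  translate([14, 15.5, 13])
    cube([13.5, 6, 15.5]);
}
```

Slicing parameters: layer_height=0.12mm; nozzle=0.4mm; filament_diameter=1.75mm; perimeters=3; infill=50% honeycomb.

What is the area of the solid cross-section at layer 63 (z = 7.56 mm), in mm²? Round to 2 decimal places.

At z = 7.56 mm: the cube (footprint 29.5×22.5) is included at this height (area 663.75 mm²); the cube at (8.5, -2) is not intersected at this z (z outside [15.5, 26.5]); Taking the union: only the 29.5×22.5 cube is present, so the union is just that shape — area = 663.75 mm²; the cube at (14, 15.5) does not reach this height (z outside [13, 28.5]); After the difference (first − rest): none of the subtracted shapes is present at this height, so the result so far is unchanged — area = 663.75 mm². Overall, the cross-section is a single solid region. Net area = 663.75 mm².

663.75 mm²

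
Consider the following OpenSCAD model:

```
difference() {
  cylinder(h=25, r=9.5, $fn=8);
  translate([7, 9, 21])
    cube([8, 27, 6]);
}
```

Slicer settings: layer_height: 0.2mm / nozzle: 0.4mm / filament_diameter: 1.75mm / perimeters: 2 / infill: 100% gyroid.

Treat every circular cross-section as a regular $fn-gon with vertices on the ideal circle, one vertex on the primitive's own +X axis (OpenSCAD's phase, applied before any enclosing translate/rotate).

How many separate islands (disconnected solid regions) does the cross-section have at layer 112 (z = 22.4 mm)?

1

At z = 22.4 mm: the r=9.5 cylinder gives a regular 8-gon of circumradius 9.5 (constant along its height); the cube at (7, 9) is present — its section is the full 8×27 rectangle; Subtracting the remaining from the first: starting from the r=9.5 cylinder, the 8×27 cube at (7, 9) misses the remaining region (no effect) — 1 connected region. Overall, the cross-section is a single solid region. Island count = 1.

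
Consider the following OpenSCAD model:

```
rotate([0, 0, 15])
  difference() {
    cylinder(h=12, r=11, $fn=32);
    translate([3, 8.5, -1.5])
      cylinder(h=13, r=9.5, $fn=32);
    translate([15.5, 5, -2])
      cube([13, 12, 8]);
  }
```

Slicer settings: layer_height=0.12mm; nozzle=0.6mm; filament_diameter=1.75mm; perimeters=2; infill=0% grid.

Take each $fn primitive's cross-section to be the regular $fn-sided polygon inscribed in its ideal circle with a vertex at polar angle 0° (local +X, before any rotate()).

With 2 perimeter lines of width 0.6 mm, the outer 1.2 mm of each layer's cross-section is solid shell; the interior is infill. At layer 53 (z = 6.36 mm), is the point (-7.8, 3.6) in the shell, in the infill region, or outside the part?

shell

At z = 6.36 mm: the r=11 cylinder gives a regular 32-gon of circumradius 11 (constant along its height); the cylinder at (3, 8.5): section is a regular 32-gon, circumradius r=9.5; the cube at (15.5, 5) is absent (z outside [-2, 6]); Subtracting the remaining from the first: starting from the r=11 cylinder, the r=9.5 cylinder at (3, 8.5) partially overlaps it — only the 148.89 mm² overlap (of its 281.71 mm²) is removed, clipping the outline — 1 connected region; (whole slice rotated 15° about Z — lengths, areas and connectivity unchanged). Overall, the cross-section is a single solid region. Undo the 15° rotation: the query point maps to (-6.602, 5.496) in the un-rotated model frame. The nearest boundary edge runs (-6.32, 6.65)→(-5.78, 4.86); distance from the point to it = 0.61 mm. The point is inside the cross-section, 0.61 mm from the nearest boundary — within the 1.2 mm shell band (2 × 0.6).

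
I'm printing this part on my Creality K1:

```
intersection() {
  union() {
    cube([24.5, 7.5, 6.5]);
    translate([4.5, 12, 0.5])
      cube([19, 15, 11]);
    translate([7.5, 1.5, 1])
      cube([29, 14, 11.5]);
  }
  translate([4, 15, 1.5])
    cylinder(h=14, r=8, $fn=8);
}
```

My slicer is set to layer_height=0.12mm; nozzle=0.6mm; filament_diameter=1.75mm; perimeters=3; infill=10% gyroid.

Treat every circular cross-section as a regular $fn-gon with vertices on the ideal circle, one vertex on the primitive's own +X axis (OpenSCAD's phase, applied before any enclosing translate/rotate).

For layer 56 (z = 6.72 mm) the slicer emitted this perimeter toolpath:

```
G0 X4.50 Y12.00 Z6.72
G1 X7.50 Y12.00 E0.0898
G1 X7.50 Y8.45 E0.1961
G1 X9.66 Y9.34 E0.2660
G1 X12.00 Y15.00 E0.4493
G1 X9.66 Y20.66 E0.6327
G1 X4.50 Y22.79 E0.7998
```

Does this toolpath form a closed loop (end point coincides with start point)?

Start point (G0): (4.50, 12.00). End point (last G1): the path does not return to the start — open.

no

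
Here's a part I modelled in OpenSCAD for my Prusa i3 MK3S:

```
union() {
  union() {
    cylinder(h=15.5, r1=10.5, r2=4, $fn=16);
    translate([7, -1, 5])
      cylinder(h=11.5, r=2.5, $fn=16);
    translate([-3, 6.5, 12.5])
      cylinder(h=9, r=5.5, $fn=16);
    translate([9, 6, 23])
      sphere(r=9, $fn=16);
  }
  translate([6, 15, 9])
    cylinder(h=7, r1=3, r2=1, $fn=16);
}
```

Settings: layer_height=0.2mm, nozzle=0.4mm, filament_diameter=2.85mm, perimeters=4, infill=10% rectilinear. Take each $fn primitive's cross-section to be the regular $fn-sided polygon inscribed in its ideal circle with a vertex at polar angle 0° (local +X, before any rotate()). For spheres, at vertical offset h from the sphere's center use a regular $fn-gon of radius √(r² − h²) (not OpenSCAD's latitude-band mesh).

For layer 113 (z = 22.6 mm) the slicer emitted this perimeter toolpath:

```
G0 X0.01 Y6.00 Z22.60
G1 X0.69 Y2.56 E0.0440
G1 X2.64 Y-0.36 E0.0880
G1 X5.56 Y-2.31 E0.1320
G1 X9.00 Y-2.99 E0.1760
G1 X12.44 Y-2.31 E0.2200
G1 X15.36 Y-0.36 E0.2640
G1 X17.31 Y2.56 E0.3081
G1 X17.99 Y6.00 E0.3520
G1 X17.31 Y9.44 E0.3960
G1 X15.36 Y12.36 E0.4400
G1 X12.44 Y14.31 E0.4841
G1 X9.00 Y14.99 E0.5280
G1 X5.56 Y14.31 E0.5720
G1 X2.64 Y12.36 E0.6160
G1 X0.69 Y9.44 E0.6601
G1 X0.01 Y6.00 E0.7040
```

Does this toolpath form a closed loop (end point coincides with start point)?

yes

Start point (G0): (0.01, 6.00). End point (last G1): the path returns to the start — closed.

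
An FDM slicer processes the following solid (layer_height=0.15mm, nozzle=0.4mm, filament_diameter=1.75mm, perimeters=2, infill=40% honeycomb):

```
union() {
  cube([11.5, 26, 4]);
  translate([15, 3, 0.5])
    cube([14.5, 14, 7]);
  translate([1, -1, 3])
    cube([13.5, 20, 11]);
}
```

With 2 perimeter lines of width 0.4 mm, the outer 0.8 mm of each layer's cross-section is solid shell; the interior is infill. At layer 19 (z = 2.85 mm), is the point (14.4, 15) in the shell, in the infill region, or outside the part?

outside

At z = 2.85 mm: the 11.5×26 cube contributes its full rectangle; the 14.5×14 cube at (15, 3) contributes its full rectangle; the cube at (1, -1) is absent (z outside [3, 14]); Combining (union): the 2 present regions are separate (no shared area or edge), so areas and boundary lengths simply add and each stays a separate island — 2 connected regions. Overall, the cross-section has 2 separate islands. The nearest boundary edge runs (15.00, 3.00)→(15.00, 17.00); distance from the point to it = 0.60 mm. The point is not inside any of the regions above, so it lies outside the cross-section (0.60 mm from the nearest boundary).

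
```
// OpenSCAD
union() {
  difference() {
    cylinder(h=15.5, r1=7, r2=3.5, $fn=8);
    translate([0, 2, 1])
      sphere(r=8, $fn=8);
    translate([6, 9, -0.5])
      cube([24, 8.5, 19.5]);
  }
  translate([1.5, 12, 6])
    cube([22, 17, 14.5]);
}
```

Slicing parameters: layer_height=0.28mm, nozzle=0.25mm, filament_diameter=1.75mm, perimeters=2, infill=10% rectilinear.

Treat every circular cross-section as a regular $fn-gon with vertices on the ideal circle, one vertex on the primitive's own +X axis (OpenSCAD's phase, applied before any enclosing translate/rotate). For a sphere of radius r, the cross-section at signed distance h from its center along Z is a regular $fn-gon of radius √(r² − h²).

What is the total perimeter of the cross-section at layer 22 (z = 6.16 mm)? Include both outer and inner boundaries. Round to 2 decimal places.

111.25 mm

At z = 6.16 mm: the cone (r1=7→r2=3.5) has section circumradius 5.609 here — a regular 8-gon (perimeter = 2·8·5.609·sin(180°/8) = 34.34 mm); the sphere at (0, 2): section is a regular 8-gon, circumradius = √(r²−h²) = √(8²−5.16²) = 6.113 (perimeter = 2·8·6.113·sin(180°/8) = 37.43 mm); the cube at (6, 9) (footprint 24×8.5) is included at this height (perimeter 65.00 mm); After the difference (first − rest): starting from the cone, the r=8 sphere at (0, 2) partially overlaps it — only the 74.42 mm² overlap (of its 105.71 mm²) is removed, clipping the outline; the 24×8.5 cube at (6, 9) misses the remaining region (no effect) — boundary = 33.25 mm; the cube at (1.5, 12) (footprint 22×17) is included at this height (perimeter 78.00 mm); Taking the union: the 2 present regions are separate (no shared area or edge), so areas and boundary lengths simply add and each stays a separate island — boundary = 111.25 mm. Overall, the cross-section has 2 separate islands. Total boundary length (outer) = 111.25 mm.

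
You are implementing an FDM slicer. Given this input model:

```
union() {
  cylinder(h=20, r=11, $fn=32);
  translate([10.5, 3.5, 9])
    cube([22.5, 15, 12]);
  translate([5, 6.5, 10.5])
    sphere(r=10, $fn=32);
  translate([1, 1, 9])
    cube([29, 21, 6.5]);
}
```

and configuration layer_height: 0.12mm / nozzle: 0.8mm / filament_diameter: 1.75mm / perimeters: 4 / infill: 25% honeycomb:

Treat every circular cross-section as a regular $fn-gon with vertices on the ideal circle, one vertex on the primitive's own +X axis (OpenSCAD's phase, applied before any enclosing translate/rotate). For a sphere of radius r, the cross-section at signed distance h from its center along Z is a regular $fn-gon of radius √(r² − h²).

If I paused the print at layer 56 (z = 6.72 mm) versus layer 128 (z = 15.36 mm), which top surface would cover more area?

Layer 56 (z = 6.72): the r=11 cylinder contributes a regular 32-gon of circumradius 11 (area = (32/2)·11.000²·sin(360°/32) = 377.69 mm²); the cube at (10.5, 3.5) is not intersected at this z (z outside [9, 21]); the r=10 sphere at (5, 6.5) slices to a regular 32-gon of circumradius 9.258 (√(r²−h²) with h=3.78 from center) (area = (32/2)·9.258²·sin(360°/32) = 267.54 mm²); the cube at (1, 1) does not reach this height (z outside [9, 15.5]); Combining (union): the regions partially overlap — summed areas 645.24 mm² minus the doubly-counted overlap 157.67 mm² gives 487.57 mm² — area = 487.57 mm². So its area = 487.57 mm². Layer 128 (z = 15.36): the r=11 cylinder contributes a regular 32-gon of circumradius 11 (area = (32/2)·11.000²·sin(360°/32) = 377.69 mm²); the cube at (10.5, 3.5) (footprint 22.5×15) is included at this height (area 337.50 mm²); the r=10 sphere at (5, 6.5) contributes a regular 32-gon of circumradius √(10²−4.86²) = 8.740 (area = (32/2)·8.740²·sin(360°/32) = 238.42 mm²); the cube at (1, 1) is present — its section is the full 29×21 rectangle (area 609.00 mm²); Merging all regions: the regions partially overlap — summed areas 1562.61 mm² minus the doubly-counted overlap 597.03 mm² gives 965.58 mm² — area = 965.58 mm². So its area = 965.58 mm². Layer 128 is larger (965.58 vs 487.57 mm²).

layer 128 (z = 15.36 mm)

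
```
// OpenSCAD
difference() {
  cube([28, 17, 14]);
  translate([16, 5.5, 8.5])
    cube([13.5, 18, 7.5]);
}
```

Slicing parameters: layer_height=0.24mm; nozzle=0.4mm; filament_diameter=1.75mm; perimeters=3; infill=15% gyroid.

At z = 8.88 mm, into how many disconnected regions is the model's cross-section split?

1

At z = 8.88 mm: the 28×17 cube contributes its full rectangle; the 13.5×18 cube at (16, 5.5) contributes its full rectangle; After the difference (first − rest): starting from the 28×17 cube, the 13.5×18 cube at (16, 5.5) partially overlaps it — only the 138.00 mm² overlap (of its 243.00 mm²) is removed, clipping the outline — 1 connected region. The result has 1 disconnected region.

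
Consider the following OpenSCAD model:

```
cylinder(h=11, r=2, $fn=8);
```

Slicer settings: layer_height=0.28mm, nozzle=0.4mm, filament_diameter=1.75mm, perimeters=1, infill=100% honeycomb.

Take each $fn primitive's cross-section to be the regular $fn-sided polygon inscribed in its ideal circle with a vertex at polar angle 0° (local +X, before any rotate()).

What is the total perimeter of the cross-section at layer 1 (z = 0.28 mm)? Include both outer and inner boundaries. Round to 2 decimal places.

12.25 mm

At z = 0.28 mm: the r=2 cylinder contributes a regular 8-gon of circumradius 2 (perimeter = 2·8·2.000·sin(180°/8) = 12.25 mm). Overall, the cross-section is a single solid region. Total boundary length (outer) = 12.25 mm.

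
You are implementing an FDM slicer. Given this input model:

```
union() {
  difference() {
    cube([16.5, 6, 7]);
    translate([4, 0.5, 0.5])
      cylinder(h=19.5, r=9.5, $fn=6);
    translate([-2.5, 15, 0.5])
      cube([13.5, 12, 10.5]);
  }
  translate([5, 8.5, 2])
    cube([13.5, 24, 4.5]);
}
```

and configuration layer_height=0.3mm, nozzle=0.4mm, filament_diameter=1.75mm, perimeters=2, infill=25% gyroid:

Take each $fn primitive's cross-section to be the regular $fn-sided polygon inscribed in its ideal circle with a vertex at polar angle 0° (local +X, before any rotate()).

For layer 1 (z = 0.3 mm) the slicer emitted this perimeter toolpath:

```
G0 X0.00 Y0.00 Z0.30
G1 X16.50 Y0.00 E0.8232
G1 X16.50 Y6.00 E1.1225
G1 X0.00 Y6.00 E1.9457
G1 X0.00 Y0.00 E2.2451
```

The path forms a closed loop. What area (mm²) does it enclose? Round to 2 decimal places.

99.00 mm²

Apply the shoelace formula to the sequence of (X, Y) vertices; enclosed area = 99.00 mm².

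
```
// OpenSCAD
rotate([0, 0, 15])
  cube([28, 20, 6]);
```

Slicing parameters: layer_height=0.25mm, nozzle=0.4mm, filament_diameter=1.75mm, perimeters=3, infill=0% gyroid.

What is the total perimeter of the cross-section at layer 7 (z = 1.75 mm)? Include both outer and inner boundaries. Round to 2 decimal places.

96.00 mm

At z = 1.75 mm: the cube (footprint 28×20) is included at this height (perimeter 96.00 mm); (rotated 15° about Z; rotation is an isometry so areas/perimeters/island counts are preserved). Overall, the cross-section is a single solid region. Total boundary length (outer) = 96.00 mm.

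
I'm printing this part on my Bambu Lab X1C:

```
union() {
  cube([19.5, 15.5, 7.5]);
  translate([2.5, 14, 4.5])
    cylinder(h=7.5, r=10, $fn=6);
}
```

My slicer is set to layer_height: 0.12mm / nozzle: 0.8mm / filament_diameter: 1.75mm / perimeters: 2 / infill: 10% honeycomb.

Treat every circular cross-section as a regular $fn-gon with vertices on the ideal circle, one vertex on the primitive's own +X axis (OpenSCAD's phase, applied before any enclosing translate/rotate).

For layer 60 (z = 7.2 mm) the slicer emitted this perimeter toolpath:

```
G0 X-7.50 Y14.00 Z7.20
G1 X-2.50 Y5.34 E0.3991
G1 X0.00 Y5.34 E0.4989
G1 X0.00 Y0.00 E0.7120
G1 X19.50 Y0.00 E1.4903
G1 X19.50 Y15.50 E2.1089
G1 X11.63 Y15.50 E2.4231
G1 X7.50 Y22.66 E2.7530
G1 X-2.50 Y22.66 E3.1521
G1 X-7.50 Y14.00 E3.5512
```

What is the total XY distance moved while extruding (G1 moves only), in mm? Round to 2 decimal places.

Sum the Euclidean lengths of each G1 segment: total = 88.98 mm.

88.98 mm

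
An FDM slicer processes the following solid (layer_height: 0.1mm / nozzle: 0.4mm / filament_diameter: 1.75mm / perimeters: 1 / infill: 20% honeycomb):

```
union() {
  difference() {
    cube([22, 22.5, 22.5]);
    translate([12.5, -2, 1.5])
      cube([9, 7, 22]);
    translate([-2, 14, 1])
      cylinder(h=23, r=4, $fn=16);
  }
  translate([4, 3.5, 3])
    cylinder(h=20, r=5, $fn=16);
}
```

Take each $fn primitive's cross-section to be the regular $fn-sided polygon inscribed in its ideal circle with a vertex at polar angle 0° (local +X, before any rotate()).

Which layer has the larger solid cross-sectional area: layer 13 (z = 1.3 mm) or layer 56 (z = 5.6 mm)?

layer 13 (z = 1.3 mm)

Layer 13 (z = 1.3): the cube is present — its section is the full 22×22.5 rectangle (area 495.00 mm²); the cube at (12.5, -2) does not reach this height (z outside [1.5, 23.5]); the cylinder at (-2, 14): section is a regular 16-gon, circumradius r=4 (area = (16/2)·4.000²·sin(360°/16) = 48.98 mm²); Taking the first minus the rest: starting from the 22×22.5 cube (495.00 mm²), the r=4 cylinder at (-2, 14) partially overlaps it — only the 9.39 mm² overlap (of its 48.98 mm²) is removed, clipping the outline — area = 485.61 mm²; the cylinder at (4, 3.5) does not reach this height (z outside [3, 23]); Taking the union: only that combined region is present, so the union is just that shape — area = 485.61 mm². So its area = 485.61 mm². Layer 56 (z = 5.6): the cube (footprint 22×22.5) is included at this height (area 495.00 mm²); the 9×7 cube at (12.5, -2) contributes its full rectangle (area 63.00 mm²); the cylinder at (-2, 14): section is a regular 16-gon, circumradius r=4 (area = (16/2)·4.000²·sin(360°/16) = 48.98 mm²); Taking the first minus the rest: starting from the 22×22.5 cube (495.00 mm²), the 9×7 cube at (12.5, -2) partially overlaps it — only the 45.00 mm² overlap (of its 63.00 mm²) is removed, clipping the outline; the r=4 cylinder at (-2, 14) partially overlaps it — only the 9.39 mm² overlap (of its 48.98 mm²) is removed, clipping the outline — area = 440.61 mm²; the r=5 cylinder at (4, 3.5) contributes a regular 16-gon of circumradius 5 (area = (16/2)·5.000²·sin(360°/16) = 76.54 mm²); Combining (union): the regions partially overlap — summed areas 517.15 mm² minus the doubly-counted overlap 65.98 mm² gives 451.17 mm² — area = 451.17 mm². So its area = 451.17 mm². Layer 13 is larger (485.61 vs 451.17 mm²).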